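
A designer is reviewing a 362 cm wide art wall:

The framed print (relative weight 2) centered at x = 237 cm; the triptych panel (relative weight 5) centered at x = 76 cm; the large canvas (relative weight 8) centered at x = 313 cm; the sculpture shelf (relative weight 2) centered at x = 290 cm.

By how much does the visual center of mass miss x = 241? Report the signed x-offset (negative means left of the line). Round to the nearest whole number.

Σw = 2 + 5 + 8 + 2 = 17.
x: (2·237 + 5·76 + 8·313 + 2·290) / 17 = 3938 / 17 ≈ 231.65
Offset from x = 241: 231.65 − 241 ≈ -9.35.

≈ -9 cm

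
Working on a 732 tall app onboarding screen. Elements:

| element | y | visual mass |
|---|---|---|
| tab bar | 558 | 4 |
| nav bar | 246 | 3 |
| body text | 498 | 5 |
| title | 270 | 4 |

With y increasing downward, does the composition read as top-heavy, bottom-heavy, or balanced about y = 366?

bottom-heavy

Weights sum to 4 + 3 + 5 + 4 = 16.
Σw·y = 4·558 + 3·246 + 5·498 + 4·270 = 6540, so ȳ = 6540/16 ≈ 408.75.
408.8 lies below (larger y than) the midline 366, so the layout is bottom-heavy.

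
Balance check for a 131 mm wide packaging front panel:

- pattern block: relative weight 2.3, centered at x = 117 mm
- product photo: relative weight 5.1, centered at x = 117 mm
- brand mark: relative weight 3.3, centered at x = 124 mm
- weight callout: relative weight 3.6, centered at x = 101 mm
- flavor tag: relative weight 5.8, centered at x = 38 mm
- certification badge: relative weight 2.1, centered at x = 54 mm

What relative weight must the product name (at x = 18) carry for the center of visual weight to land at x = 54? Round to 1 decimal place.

Existing Σw = 22.2 (2.3 + 5.1 + 3.3 + 3.6 + 5.8 + 2.1); existing moment 2.3·117 + 5.1·117 + 3.3·124 + 3.6·101 + 5.8·38 + 2.1·54 = 1972.4.
Set Σw·x/Σw = 54: (1972.4 + 18w) = 54·(22.2 + w).
So w = (54·22.2 − 1972.4)/(18 − 54) = -773.6/-36 ≈ 21.49.

w ≈ 21.5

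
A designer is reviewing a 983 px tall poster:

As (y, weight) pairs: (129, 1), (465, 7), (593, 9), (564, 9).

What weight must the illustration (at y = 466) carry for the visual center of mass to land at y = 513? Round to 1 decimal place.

w ≈ 9.8

Existing Σw = 26 (1 + 7 + 9 + 9); existing moment 1·129 + 7·465 + 9·593 + 9·564 = 13797.
For the centroid to hit 513: (13797 + w·466) / (26 + w) = 513.
So w = (513·26 − 13797)/(466 − 513) = -459/-47 ≈ 9.77.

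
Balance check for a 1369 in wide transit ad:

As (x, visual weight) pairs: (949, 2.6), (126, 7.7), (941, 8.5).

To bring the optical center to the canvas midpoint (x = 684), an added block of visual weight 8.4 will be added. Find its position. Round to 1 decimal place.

x ≈ 853.4

New total weight: (2.6 + 7.7 + 8.5) + 8.4 = 27.2.
x: need Σw·x = 27.2·684 = 18604.8. Existing = 2.6·949 + 7.7·126 + 8.5·941 = 11436.1. Remainder 7168.7 / 8.4 ≈ 853.42.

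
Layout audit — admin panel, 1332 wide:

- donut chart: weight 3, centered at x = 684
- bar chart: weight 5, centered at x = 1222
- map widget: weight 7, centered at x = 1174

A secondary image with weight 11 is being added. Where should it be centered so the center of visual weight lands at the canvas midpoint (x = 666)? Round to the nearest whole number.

x ≈ 85

New total weight: (3 + 5 + 7) + 11 = 26.
x: need Σw·x = 26·666 = 17316. Existing = 3·684 + 5·1222 + 7·1174 = 16380. Remainder 936 / 11 ≈ 85.09.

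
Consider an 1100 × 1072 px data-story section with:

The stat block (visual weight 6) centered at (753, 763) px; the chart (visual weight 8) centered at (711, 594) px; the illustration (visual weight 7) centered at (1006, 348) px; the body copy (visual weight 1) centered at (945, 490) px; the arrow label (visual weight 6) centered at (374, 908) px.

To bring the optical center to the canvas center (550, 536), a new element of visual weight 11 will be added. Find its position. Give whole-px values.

(92, 291)

After adding the new element, total weight = 6 + 8 + 7 + 1 + 6 + 11 = 39.
x: need Σw·x = 39·550 = 21450. Existing = 6·753 + 8·711 + 7·1006 + 1·945 + 6·374 = 20437. Remainder 1013 / 11 ≈ 92.09.
y: need Σw·y = 39·536 = 20904. Existing = 6·763 + 8·594 + 7·348 + 1·490 + 6·908 = 17704. Remainder 3200 / 11 ≈ 290.91.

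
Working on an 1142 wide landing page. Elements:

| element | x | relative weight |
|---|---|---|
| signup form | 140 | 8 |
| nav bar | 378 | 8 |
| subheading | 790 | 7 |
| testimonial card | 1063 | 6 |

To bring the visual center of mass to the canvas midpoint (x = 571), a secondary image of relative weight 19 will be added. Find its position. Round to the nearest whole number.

After adding the secondary image, total weight = 8 + 8 + 7 + 6 + 19 = 48.
x: need Σw·x = 48·571 = 27408. Existing = 8·140 + 8·378 + 7·790 + 6·1063 = 16052. Remainder 11356 / 19 ≈ 597.68.

x ≈ 598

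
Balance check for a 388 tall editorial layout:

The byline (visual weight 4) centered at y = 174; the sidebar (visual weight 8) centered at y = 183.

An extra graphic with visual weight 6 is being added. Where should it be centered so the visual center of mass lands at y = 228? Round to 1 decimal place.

With the extra graphic, Σw becomes 4 + 8 + 6 = 18.
y: target moment 18×228 = 4104; current 4·174 + 8·183 = 2160; the extra graphic supplies 1944, so y = 1944/6 ≈ 324.00.

y ≈ 324.0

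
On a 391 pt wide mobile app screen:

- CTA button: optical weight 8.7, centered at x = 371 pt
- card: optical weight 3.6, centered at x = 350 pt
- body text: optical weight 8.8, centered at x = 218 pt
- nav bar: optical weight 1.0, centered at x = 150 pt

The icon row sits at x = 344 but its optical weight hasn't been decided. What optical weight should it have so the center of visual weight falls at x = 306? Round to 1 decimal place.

w ≈ 5.4

Fixed elements: Σw = 8.7 + 3.6 + 8.8 + 1.0 = 22.1, Σw·x = 8.7·371 + 3.6·350 + 8.8·218 + 1.0·150 = 6556.1.
Set Σw·x/Σw = 306: (6556.1 + 344w) = 306·(22.1 + w).
So w = (306·22.1 − 6556.1)/(344 − 306) = 206.5/38 ≈ 5.43.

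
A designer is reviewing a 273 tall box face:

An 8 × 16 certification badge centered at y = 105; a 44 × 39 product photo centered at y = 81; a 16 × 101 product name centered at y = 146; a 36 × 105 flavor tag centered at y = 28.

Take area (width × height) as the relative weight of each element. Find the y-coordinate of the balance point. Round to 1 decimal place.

Areas: certification badge 8·16 = 128, product photo 44·39 = 1716, product name 16·101 = 1616, flavor tag 36·105 = 3780. Total weight = 7240.
Σw·y = 128·105 + 1716·81 + 1616·146 + 3780·28 = 494212, so ȳ = 494212/7240 ≈ 68.26.

y ≈ 68.3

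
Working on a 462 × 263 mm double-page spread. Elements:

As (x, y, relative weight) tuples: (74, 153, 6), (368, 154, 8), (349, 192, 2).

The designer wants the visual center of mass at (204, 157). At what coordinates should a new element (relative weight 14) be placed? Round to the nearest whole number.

With the new element, Σw becomes 6 + 8 + 2 + 14 = 30.
x: target moment 30×204 = 6120; current 6·74 + 8·368 + 2·349 = 4086; the new element supplies 2034, so x = 2034/14 ≈ 145.29.
y: target moment 30×157 = 4710; current 6·153 + 8·154 + 2·192 = 2534; the new element supplies 2176, so y = 2176/14 ≈ 155.43.

(145, 155)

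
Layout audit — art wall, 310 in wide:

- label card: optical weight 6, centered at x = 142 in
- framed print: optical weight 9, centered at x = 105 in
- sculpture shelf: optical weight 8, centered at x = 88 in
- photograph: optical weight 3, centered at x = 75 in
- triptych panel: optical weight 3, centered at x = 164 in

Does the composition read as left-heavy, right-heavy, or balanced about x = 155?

Total weight = 6 + 9 + 8 + 3 + 3 = 29.
x-moment: 6·142 + 9·105 + 8·88 + 3·75 + 3·164 = 3218; centroid 3218/29 ≈ 110.97.
111.0 lies left of the midline 155, so the layout is left-heavy.

left-heavy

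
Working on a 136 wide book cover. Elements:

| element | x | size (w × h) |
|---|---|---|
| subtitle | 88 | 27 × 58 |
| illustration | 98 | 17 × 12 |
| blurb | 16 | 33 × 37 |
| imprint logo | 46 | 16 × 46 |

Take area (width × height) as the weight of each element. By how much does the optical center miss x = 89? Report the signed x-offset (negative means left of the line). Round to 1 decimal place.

Areas → weights: subtitle 27·58 = 1566, illustration 17·12 = 204, blurb 33·37 = 1221, imprint logo 16·46 = 736; Σw = 3727.
x-moment: 1566·88 + 204·98 + 1221·16 + 736·46 = 211192; centroid 211192/3727 ≈ 56.67.
Against x = 89, that's 56.67 − 89 = -32.33.

≈ -32.3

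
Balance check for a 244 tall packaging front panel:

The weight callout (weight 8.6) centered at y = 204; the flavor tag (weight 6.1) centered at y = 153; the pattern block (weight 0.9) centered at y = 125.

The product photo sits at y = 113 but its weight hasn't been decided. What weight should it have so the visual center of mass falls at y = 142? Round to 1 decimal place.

w ≈ 20.2

Existing Σw = 15.6 (8.6 + 6.1 + 0.9); existing moment 8.6·204 + 6.1·153 + 0.9·125 = 2800.2.
Set Σw·y/Σw = 142: (2800.2 + 113w) = 142·(15.6 + w).
Solving: w = (142·15.6 − 2800.2) / (113 − 142) = -585.0 / -29 ≈ 20.17.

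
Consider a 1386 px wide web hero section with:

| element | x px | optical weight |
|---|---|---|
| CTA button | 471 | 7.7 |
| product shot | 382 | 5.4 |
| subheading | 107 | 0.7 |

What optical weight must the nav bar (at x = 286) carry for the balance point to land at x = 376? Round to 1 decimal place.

Fixed elements: Σw = 7.7 + 5.4 + 0.7 = 13.8, Σw·x = 7.7·471 + 5.4·382 + 0.7·107 = 5764.4.
Set Σw·x/Σw = 376: (5764.4 + 286w) = 376·(13.8 + w).
So w = (376·13.8 − 5764.4)/(286 − 376) = -575.6/-90 ≈ 6.40.

w ≈ 6.4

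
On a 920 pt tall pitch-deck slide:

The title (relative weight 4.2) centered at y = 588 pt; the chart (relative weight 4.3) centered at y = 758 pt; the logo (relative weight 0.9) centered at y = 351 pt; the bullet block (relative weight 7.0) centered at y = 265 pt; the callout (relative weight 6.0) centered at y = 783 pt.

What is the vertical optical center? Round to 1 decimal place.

y ≈ 562.4

Weights sum to 4.2 + 4.3 + 0.9 + 7.0 + 6.0 = 22.4.
y-moment: 4.2·588 + 4.3·758 + 0.9·351 + 7.0·265 + 6.0·783 = 12597.9; centroid 12597.9/22.4 ≈ 562.41.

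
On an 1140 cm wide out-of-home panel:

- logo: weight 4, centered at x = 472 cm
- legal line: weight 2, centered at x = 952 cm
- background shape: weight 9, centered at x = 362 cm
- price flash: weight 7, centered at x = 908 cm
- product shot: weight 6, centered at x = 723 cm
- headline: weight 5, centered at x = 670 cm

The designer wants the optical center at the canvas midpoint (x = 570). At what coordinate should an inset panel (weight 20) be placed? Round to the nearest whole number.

x ≈ 456

New total weight: (4 + 2 + 9 + 7 + 6 + 5) + 20 = 53.
Along x: (21094 + 20·x) / 53 = 570 (existing moment 4·472 + 2·952 + 9·362 + 7·908 + 6·723 + 5·670 = 21094) ⇒ x = (30210 − 21094) / 20 ≈ 455.80.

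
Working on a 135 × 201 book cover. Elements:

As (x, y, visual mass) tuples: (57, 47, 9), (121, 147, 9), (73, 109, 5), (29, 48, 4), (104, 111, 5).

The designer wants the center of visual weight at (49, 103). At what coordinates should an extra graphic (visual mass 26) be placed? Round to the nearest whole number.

(9, 113)

With the extra graphic, Σw becomes 9 + 9 + 5 + 4 + 5 + 26 = 58.
x: target moment 58×49 = 2842; current 9·57 + 9·121 + 5·73 + 4·29 + 5·104 = 2603; the extra graphic supplies 239, so x = 239/26 ≈ 9.19.
y: target moment 58×103 = 5974; current 9·47 + 9·147 + 5·109 + 4·48 + 5·111 = 3038; the extra graphic supplies 2936, so y = 2936/26 ≈ 112.92.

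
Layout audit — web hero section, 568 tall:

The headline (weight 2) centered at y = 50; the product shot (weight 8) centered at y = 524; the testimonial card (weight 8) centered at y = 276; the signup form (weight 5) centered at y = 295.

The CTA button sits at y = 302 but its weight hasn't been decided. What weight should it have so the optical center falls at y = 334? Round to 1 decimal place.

w ≈ 9.2

Known weights sum to 2 + 8 + 8 + 5 = 23; their moment is 2·50 + 8·524 + 8·276 + 5·295 = 7975.
For the centroid to hit 334: (7975 + w·302) / (23 + w) = 334.
Rearranging, w·(302 − 334) = 334·23 − 7975 = -293, so w ≈ -293/-32 = 9.16.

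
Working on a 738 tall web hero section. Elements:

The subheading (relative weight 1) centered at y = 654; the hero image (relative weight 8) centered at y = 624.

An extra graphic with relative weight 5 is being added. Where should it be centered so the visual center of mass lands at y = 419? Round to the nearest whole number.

y ≈ 44

With the extra graphic, Σw becomes 1 + 8 + 5 = 14.
y: need Σw·y = 14·419 = 5866. Existing = 1·654 + 8·624 = 5646. Remainder 220 / 5 ≈ 44.00.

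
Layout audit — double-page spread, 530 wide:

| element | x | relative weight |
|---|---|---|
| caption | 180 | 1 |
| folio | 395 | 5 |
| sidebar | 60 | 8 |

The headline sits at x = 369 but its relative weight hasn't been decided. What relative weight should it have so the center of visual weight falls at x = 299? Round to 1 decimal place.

w ≈ 22.2

Fixed elements: Σw = 1 + 5 + 8 = 14, Σw·x = 1·180 + 5·395 + 8·60 = 2635.
For the centroid to hit 299: (2635 + w·369) / (14 + w) = 299.
Solving: w = (299·14 − 2635) / (369 − 299) = 1551 / 70 ≈ 22.16.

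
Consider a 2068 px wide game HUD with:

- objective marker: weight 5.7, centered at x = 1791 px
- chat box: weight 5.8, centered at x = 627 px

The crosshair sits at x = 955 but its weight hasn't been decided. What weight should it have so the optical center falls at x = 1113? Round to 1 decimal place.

w ≈ 6.6

Known weights sum to 5.7 + 5.8 = 11.5; their moment is 5.7·1791 + 5.8·627 = 13845.3.
For the centroid to hit 1113: (13845.3 + w·955) / (11.5 + w) = 1113.
Rearranging, w·(955 − 1113) = 1113·11.5 − 13845.3 = -1045.8, so w ≈ -1045.8/-158 = 6.62.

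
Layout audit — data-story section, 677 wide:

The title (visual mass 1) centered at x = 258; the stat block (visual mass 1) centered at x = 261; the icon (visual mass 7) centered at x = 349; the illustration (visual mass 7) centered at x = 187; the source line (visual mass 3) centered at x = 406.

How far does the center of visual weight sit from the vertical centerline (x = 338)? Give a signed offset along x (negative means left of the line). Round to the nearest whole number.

Weights sum to 1 + 1 + 7 + 7 + 3 = 19.
x: (1·258 + 1·261 + 7·349 + 7·187 + 3·406) / 19 = 5489 / 19 ≈ 288.89
Against x = 338, that's 288.89 − 338 = -49.11.

≈ -49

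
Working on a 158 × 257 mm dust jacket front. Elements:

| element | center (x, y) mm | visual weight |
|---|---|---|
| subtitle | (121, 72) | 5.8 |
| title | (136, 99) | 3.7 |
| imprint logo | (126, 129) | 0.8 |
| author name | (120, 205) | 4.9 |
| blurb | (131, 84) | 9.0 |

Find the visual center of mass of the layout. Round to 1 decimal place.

Σw = 5.8 + 3.7 + 0.8 + 4.9 + 9.0 = 24.2.
x-moment: 5.8·121 + 3.7·136 + 0.8·126 + 4.9·120 + 9.0·131 = 3072.8; centroid 3072.8/24.2 ≈ 126.98.
y-moment: 5.8·72 + 3.7·99 + 0.8·129 + 4.9·205 + 9.0·84 = 2647.6; centroid 2647.6/24.2 ≈ 109.40.

(127.0, 109.4)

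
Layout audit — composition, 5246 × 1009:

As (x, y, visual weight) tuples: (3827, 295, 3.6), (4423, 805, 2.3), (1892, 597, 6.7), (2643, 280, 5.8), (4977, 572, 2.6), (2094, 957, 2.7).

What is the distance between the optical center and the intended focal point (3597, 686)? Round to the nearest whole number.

≈ 639

Total weight = 3.6 + 2.3 + 6.7 + 5.8 + 2.6 + 2.7 = 23.7.
x: moment 70549.9 / weight 23.7 ≈ 2976.79
Σw·y = 12608.5; ȳ = 12608.5/23.7 ≈ 532.00.
Relative to (3597, 686): Δ = (-620.21, -154.00); |Δ| = √(-620.21² + -154.00²) ≈ 639.04.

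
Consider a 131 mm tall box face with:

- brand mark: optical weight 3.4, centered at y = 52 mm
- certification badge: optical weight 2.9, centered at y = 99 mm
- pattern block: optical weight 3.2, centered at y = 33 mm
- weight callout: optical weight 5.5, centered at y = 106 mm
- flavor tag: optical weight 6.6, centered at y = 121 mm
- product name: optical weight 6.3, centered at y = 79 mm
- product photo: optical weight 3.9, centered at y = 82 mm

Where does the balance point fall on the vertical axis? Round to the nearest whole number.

y ≈ 87

Σw = 3.4 + 2.9 + 3.2 + 5.5 + 6.6 + 6.3 + 3.9 = 31.8.
y: moment 2768.6 / weight 31.8 ≈ 87.06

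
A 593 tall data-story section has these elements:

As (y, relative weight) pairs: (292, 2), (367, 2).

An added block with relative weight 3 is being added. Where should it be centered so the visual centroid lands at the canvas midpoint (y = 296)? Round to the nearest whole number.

y ≈ 251

After adding the added block, total weight = 2 + 2 + 3 = 7.
Along y: (1318 + 3·y) / 7 = 296 (existing moment 2·292 + 2·367 = 1318) ⇒ y = (2072 − 1318) / 3 ≈ 251.33.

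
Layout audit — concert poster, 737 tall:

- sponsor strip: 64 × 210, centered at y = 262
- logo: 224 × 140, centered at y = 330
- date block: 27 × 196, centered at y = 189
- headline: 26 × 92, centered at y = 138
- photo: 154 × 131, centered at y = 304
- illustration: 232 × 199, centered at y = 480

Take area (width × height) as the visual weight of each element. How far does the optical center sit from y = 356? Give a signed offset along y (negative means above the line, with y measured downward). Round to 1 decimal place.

Areas: sponsor strip 64·210 = 13440, logo 224·140 = 31360, date block 27·196 = 5292, headline 26·92 = 2392, photo 154·131 = 20174, illustration 232·199 = 46168. Total weight = 118826.
y: moment 43493900 / weight 118826 ≈ 366.03
Against y = 356, that's 366.03 − 356 = 10.03.

≈ 10.0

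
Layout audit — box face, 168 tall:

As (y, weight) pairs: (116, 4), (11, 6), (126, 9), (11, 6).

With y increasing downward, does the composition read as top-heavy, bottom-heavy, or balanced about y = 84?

Σw = 4 + 6 + 9 + 6 = 25.
y: (4·116 + 6·11 + 9·126 + 6·11) / 25 = 1730 / 25 ≈ 69.20
Since 69.2 is above (smaller y than) 84, the composition reads top-heavy.

top-heavy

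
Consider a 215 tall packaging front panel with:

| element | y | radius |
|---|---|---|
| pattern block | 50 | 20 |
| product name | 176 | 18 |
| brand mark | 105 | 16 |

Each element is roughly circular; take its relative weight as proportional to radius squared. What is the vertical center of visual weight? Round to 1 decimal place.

Weights ∝ r²: pattern block 20² = 400, product name 18² = 324, brand mark 16² = 256; Σw = 980.
y-moment: 400·50 + 324·176 + 256·105 = 103904; centroid 103904/980 ≈ 106.02.

y ≈ 106.0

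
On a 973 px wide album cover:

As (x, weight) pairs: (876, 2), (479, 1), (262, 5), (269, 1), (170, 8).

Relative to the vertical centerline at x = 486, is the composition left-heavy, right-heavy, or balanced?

Total weight = 2 + 1 + 5 + 1 + 8 = 17.
x-moment: 2·876 + 1·479 + 5·262 + 1·269 + 8·170 = 5170; centroid 5170/17 ≈ 304.12.
Since 304.1 is left of 486, the composition reads left-heavy.

left-heavy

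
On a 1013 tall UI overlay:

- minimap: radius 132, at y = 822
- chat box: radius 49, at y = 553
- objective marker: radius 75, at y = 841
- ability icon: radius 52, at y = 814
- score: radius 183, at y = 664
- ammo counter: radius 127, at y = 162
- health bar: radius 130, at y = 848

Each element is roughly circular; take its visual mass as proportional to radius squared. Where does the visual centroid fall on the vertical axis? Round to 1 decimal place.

r² weights: minimap 132² = 17424, chat box 49² = 2401, objective marker 75² = 5625, ability icon 52² = 2704, score 183² = 33489, ammo counter 127² = 16129, health bar 130² = 16900. Total = 94672.
y: (17424·822 + 2401·553 + 5625·841 + 2704·814 + 33489·664 + 16129·162 + 16900·848) / 94672 = 61762756 / 94672 ≈ 652.39

y ≈ 652.4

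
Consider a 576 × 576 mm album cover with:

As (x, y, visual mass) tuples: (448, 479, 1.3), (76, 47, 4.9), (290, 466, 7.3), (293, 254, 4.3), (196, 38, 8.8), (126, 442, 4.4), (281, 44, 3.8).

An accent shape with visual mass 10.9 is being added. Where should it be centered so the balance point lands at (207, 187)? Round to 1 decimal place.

New total weight: (1.3 + 4.9 + 7.3 + 4.3 + 8.8 + 4.4 + 3.8) + 10.9 = 45.7.
Along x: (7678.7 + 10.9·x) / 45.7 = 207 (existing moment 1.3·448 + 4.9·76 + 7.3·290 + 4.3·293 + 8.8·196 + 4.4·126 + 3.8·281 = 7678.7) ⇒ x = (9459.9 − 7678.7) / 10.9 ≈ 163.41.
Along y: (7793.4 + 10.9·y) / 45.7 = 187 (existing moment 1.3·479 + 4.9·47 + 7.3·466 + 4.3·254 + 8.8·38 + 4.4·442 + 3.8·44 = 7793.4) ⇒ y = (8545.9 − 7793.4) / 10.9 ≈ 69.04.

(163.4, 69.0)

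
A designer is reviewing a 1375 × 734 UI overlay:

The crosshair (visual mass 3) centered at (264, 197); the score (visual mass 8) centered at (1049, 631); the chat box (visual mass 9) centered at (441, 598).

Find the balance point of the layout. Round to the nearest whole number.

Weights sum to 3 + 8 + 9 = 20.
Σw·x = 3·264 + 8·1049 + 9·441 = 13153, so x̄ = 13153/20 ≈ 657.65.
Σw·y = 3·197 + 8·631 + 9·598 = 11021, so ȳ = 11021/20 ≈ 551.05.

(658, 551)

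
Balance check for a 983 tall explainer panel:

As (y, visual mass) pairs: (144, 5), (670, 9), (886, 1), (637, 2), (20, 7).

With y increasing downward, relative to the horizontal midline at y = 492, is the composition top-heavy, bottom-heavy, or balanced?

Σw = 5 + 9 + 1 + 2 + 7 = 24.
Σw·y = 5·144 + 9·670 + 1·886 + 2·637 + 7·20 = 9050, so ȳ = 9050/24 ≈ 377.08.
Since 377.1 is above (smaller y than) 492, the composition reads top-heavy.

top-heavy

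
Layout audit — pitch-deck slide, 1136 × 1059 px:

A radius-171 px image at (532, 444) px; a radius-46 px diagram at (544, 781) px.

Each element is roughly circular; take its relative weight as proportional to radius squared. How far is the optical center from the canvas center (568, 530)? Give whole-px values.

r² weights: image 171² = 29241, diagram 46² = 2116. Total = 31357.
x-moment: 29241·532 + 2116·544 = 16707316; centroid 16707316/31357 ≈ 532.81.
y-moment: 29241·444 + 2116·781 = 14635600; centroid 14635600/31357 ≈ 466.74.
Relative to (568, 530): Δ = (-35.19, -63.26); |Δ| = √(-35.19² + -63.26²) ≈ 72.39.

≈ 72 px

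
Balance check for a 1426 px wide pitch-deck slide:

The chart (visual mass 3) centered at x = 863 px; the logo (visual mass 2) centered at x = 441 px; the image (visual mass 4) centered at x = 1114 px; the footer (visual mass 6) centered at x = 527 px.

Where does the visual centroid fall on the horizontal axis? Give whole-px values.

x ≈ 739

Total weight = 3 + 2 + 4 + 6 = 15.
x-moment: 3·863 + 2·441 + 4·1114 + 6·527 = 11089; centroid 11089/15 ≈ 739.27.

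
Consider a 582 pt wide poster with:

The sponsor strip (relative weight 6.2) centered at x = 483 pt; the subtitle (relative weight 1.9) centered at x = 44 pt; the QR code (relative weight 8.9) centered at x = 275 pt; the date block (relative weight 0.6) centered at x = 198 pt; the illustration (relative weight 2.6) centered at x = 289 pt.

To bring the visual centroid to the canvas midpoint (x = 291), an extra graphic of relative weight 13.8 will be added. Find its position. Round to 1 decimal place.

x ≈ 253.5

With the extra graphic, Σw becomes 6.2 + 1.9 + 8.9 + 0.6 + 2.6 + 13.8 = 34.0.
x: need Σw·x = 34.0·291 = 9894.0. Existing = 6.2·483 + 1.9·44 + 8.9·275 + 0.6·198 + 2.6·289 = 6395.9. Remainder 3498.1 / 13.8 ≈ 253.49.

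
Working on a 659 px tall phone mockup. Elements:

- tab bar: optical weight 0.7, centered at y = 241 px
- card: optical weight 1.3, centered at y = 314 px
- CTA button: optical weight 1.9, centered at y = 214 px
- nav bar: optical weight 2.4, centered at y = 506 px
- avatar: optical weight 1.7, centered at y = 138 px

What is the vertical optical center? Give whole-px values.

y ≈ 304

Total weight = 0.7 + 1.3 + 1.9 + 2.4 + 1.7 = 8.0.
y: (0.7·241 + 1.3·314 + 1.9·214 + 2.4·506 + 1.7·138) / 8.0 = 2432.5 / 8.0 ≈ 304.06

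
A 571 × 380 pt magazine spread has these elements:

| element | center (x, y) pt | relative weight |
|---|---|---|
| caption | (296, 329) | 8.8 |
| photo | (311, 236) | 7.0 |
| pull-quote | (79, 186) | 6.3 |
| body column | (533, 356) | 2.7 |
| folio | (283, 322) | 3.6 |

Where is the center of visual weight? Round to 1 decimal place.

Weights sum to 8.8 + 7.0 + 6.3 + 2.7 + 3.6 = 28.4.
Σw·x = 8.8·296 + 7.0·311 + 6.3·79 + 2.7·533 + 3.6·283 = 7737.4, so x̄ = 7737.4/28.4 ≈ 272.44.
Σw·y = 8.8·329 + 7.0·236 + 6.3·186 + 2.7·356 + 3.6·322 = 7839.4, so ȳ = 7839.4/28.4 ≈ 276.04.

(272.4, 276.0)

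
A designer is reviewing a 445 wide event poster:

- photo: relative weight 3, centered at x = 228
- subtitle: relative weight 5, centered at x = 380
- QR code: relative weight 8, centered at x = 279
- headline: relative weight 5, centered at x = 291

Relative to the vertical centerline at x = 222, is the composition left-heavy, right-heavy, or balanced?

Weights sum to 3 + 5 + 8 + 5 = 21.
x: (3·228 + 5·380 + 8·279 + 5·291) / 21 = 6271 / 21 ≈ 298.62
298.6 lies right of the midline 222, so the layout is right-heavy.

right-heavy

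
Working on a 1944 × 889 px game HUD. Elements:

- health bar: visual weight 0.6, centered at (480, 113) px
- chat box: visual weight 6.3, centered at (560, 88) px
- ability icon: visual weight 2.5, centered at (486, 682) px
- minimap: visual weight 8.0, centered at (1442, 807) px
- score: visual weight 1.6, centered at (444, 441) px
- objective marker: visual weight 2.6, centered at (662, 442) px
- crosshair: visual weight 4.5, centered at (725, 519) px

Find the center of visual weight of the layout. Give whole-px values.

(853, 497)

Weights sum to 0.6 + 6.3 + 2.5 + 8.0 + 1.6 + 2.6 + 4.5 = 26.1.
Σw·x = 22261.1; x̄ = 22261.1/26.1 ≈ 852.92.
Σw·y = 12973.5; ȳ = 12973.5/26.1 ≈ 497.07.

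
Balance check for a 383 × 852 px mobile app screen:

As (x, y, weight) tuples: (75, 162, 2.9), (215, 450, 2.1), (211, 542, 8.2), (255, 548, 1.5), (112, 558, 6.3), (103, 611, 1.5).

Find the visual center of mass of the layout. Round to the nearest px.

(162, 494)

Σw = 2.9 + 2.1 + 8.2 + 1.5 + 6.3 + 1.5 = 22.5.
x: moment 3641.8 / weight 22.5 ≈ 161.86
Σw·y = 11113.1; ȳ = 11113.1/22.5 ≈ 493.92.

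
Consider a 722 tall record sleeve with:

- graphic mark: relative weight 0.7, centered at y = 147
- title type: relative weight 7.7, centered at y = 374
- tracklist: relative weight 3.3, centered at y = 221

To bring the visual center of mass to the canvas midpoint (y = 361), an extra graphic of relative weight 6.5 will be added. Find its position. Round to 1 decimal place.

y ≈ 439.7

After adding the extra graphic, total weight = 0.7 + 7.7 + 3.3 + 6.5 = 18.2.
y: need Σw·y = 18.2·361 = 6570.2. Existing = 0.7·147 + 7.7·374 + 3.3·221 = 3712.0. Remainder 2858.2 / 6.5 ≈ 439.72.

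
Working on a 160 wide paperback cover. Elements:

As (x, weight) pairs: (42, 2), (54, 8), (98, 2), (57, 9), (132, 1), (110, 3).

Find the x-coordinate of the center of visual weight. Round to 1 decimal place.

Weights sum to 2 + 8 + 2 + 9 + 1 + 3 = 25.
x-moment: 2·42 + 8·54 + 2·98 + 9·57 + 1·132 + 3·110 = 1687; centroid 1687/25 ≈ 67.48.

x ≈ 67.5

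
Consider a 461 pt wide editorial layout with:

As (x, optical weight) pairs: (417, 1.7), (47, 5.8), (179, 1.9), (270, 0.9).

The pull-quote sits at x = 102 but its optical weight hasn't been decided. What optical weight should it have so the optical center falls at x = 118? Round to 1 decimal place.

Known weights sum to 1.7 + 5.8 + 1.9 + 0.9 = 10.3; their moment is 1.7·417 + 5.8·47 + 1.9·179 + 0.9·270 = 1564.6.
For the centroid to hit 118: (1564.6 + w·102) / (10.3 + w) = 118.
Solving: w = (118·10.3 − 1564.6) / (102 − 118) = -349.2 / -16 ≈ 21.83.

w ≈ 21.8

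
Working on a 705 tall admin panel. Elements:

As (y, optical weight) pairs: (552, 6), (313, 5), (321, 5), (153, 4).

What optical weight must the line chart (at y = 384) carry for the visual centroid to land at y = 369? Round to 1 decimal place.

Fixed elements: Σw = 6 + 5 + 5 + 4 = 20, Σw·y = 6·552 + 5·313 + 5·321 + 4·153 = 7094.
For the centroid to hit 369: (7094 + w·384) / (20 + w) = 369.
So w = (369·20 − 7094)/(384 − 369) = 286/15 ≈ 19.07.

w ≈ 19.1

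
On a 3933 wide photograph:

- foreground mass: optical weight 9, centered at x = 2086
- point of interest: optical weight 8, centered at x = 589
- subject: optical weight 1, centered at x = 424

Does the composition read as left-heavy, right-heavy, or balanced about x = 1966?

Weights sum to 9 + 8 + 1 = 18.
x: (9·2086 + 8·589 + 1·424) / 18 = 23910 / 18 ≈ 1328.33
1328.3 lies left of the midline 1966, so the layout is left-heavy.

left-heavy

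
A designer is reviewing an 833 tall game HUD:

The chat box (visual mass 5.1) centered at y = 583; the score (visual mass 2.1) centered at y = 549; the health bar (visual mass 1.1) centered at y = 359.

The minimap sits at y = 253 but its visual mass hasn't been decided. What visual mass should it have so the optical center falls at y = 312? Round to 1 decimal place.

w ≈ 32.7

Fixed elements: Σw = 5.1 + 2.1 + 1.1 = 8.3, Σw·y = 5.1·583 + 2.1·549 + 1.1·359 = 4521.1.
For the centroid to hit 312: (4521.1 + w·253) / (8.3 + w) = 312.
So w = (312·8.3 − 4521.1)/(253 − 312) = -1931.5/-59 ≈ 32.74.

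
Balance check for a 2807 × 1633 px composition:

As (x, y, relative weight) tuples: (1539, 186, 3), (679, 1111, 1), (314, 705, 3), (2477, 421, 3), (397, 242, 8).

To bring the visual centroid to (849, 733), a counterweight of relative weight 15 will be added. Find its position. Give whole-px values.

(745, 1147)

With the counterweight, Σw becomes 3 + 1 + 3 + 3 + 8 + 15 = 33.
Along x: (16845 + 15·x) / 33 = 849 (existing moment 3·1539 + 1·679 + 3·314 + 3·2477 + 8·397 = 16845) ⇒ x = (28017 − 16845) / 15 ≈ 744.80.
Along y: (6983 + 15·y) / 33 = 733 (existing moment 3·186 + 1·1111 + 3·705 + 3·421 + 8·242 = 6983) ⇒ y = (24189 − 6983) / 15 ≈ 1147.07.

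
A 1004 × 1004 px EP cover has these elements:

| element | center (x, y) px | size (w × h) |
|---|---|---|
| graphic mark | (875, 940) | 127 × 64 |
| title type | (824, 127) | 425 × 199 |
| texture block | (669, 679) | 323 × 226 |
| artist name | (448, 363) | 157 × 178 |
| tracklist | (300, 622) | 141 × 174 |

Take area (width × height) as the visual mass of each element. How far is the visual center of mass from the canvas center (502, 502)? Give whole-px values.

Taking area as weight: graphic mark 127·64 = 8128, title type 425·199 = 84575, texture block 323·226 = 72998, artist name 157·178 = 27946, tracklist 141·174 = 24534. Sum 218181.
x: (8128·875 + 84575·824 + 72998·669 + 27946·448 + 24534·300) / 218181 = 145517470 / 218181 ≈ 666.96
y: (8128·940 + 84575·127 + 72998·679 + 27946·363 + 24534·622) / 218181 = 93351533 / 218181 ≈ 427.86
Offset from (502, 502): Δx ≈ 164.96, Δy ≈ -74.14; distance = √(Δx² + Δy²) ≈ 180.85.

≈ 181 px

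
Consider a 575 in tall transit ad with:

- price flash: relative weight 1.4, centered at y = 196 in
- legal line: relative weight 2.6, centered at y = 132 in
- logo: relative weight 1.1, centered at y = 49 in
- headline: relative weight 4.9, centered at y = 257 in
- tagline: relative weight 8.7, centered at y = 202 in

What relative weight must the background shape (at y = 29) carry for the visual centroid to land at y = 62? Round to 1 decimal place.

Existing Σw = 18.7 (1.4 + 2.6 + 1.1 + 4.9 + 8.7); existing moment 1.4·196 + 2.6·132 + 1.1·49 + 4.9·257 + 8.7·202 = 3688.2.
Balance at y = 62 requires (3688.2 + w·29) / (18.7 + w) = 62.
Solving: w = (62·18.7 − 3688.2) / (29 − 62) = -2528.8 / -33 ≈ 76.63.

w ≈ 76.6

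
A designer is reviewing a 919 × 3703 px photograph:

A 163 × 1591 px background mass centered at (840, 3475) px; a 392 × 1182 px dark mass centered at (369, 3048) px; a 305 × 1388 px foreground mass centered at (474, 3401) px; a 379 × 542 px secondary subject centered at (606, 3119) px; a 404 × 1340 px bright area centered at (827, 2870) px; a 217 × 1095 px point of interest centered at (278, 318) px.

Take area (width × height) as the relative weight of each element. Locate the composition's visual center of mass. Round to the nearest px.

Areas → weights: background mass 163·1591 = 259333, dark mass 392·1182 = 463344, foreground mass 305·1388 = 423340, secondary subject 379·542 = 205418, bright area 404·1340 = 541360, point of interest 217·1095 = 237615; Σw = 2130410.
Σw·x = 259333·840 + 463344·369 + 423340·474 + 205418·606 + 541360·827 + 237615·278 = 1227721814, so x̄ = 1227721814/2130410 ≈ 576.28.
Σw·y = 259333·3475 + 463344·3048 + 423340·3401 + 205418·3119 + 541360·2870 + 237615·318 = 6023197539, so ȳ = 6023197539/2130410 ≈ 2827.25.

(576, 2827)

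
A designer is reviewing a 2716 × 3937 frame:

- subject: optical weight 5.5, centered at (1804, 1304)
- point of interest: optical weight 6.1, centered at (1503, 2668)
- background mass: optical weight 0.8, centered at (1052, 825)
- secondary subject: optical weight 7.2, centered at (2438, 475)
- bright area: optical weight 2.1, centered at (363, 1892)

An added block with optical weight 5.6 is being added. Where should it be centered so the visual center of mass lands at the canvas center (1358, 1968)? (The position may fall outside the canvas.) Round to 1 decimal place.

New total weight: (5.5 + 6.1 + 0.8 + 7.2 + 2.1) + 5.6 = 27.3.
x: need Σw·x = 27.3·1358 = 37073.4. Existing = 5.5·1804 + 6.1·1503 + 0.8·1052 + 7.2·2438 + 2.1·363 = 38247.8. Remainder -1174.4 / 5.6 ≈ -209.71.
y: need Σw·y = 27.3·1968 = 53726.4. Existing = 5.5·1304 + 6.1·2668 + 0.8·825 + 7.2·475 + 2.1·1892 = 31500.0. Remainder 22226.4 / 5.6 ≈ 3969.00.

(-209.7, 3969.0)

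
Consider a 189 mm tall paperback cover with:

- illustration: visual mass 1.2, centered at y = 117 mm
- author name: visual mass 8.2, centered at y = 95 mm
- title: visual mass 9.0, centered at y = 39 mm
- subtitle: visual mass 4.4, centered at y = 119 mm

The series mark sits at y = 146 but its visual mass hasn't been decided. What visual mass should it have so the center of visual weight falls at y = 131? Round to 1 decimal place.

w ≈ 79.5

Known weights sum to 1.2 + 8.2 + 9.0 + 4.4 = 22.8; their moment is 1.2·117 + 8.2·95 + 9.0·39 + 4.4·119 = 1794.0.
For the centroid to hit 131: (1794.0 + w·146) / (22.8 + w) = 131.
Rearranging, w·(146 − 131) = 131·22.8 − 1794.0 = 1192.8, so w ≈ 1192.8/15 = 79.52.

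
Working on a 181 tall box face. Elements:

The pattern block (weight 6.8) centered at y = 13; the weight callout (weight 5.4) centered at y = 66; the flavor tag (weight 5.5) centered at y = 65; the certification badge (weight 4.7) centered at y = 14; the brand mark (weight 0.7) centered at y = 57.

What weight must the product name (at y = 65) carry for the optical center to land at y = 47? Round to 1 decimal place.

w ≈ 9.9

Known weights sum to 6.8 + 5.4 + 5.5 + 4.7 + 0.7 = 23.1; their moment is 6.8·13 + 5.4·66 + 5.5·65 + 4.7·14 + 0.7·57 = 908.0.
Balance at y = 47 requires (908.0 + w·65) / (23.1 + w) = 47.
So w = (47·23.1 − 908.0)/(65 − 47) = 177.7/18 ≈ 9.87.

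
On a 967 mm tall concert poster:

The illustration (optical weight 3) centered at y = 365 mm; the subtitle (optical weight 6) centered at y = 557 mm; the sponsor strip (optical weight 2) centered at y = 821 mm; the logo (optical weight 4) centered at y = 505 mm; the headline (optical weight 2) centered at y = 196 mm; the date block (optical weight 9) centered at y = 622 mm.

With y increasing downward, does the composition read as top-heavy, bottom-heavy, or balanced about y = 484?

bottom-heavy

Total weight = 3 + 6 + 2 + 4 + 2 + 9 = 26.
y: moment 14089 / weight 26 ≈ 541.88
Since 541.9 is below (larger y than) 484, the composition reads bottom-heavy.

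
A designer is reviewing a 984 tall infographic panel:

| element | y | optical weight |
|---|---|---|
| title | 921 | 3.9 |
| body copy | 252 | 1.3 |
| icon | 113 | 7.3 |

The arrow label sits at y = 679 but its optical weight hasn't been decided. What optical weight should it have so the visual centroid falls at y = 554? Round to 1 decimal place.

Fixed elements: Σw = 3.9 + 1.3 + 7.3 = 12.5, Σw·y = 3.9·921 + 1.3·252 + 7.3·113 = 4744.4.
For the centroid to hit 554: (4744.4 + w·679) / (12.5 + w) = 554.
Solving: w = (554·12.5 − 4744.4) / (679 − 554) = 2180.6 / 125 ≈ 17.44.

w ≈ 17.4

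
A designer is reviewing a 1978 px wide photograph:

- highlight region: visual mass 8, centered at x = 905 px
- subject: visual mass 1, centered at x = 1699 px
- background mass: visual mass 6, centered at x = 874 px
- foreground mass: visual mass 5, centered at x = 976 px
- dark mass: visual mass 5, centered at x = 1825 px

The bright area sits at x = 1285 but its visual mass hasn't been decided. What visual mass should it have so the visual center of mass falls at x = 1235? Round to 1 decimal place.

w ≈ 53.7

Known weights sum to 8 + 1 + 6 + 5 + 5 = 25; their moment is 8·905 + 1·1699 + 6·874 + 5·976 + 5·1825 = 28188.
Set Σw·x/Σw = 1235: (28188 + 1285w) = 1235·(25 + w).
Rearranging, w·(1285 − 1235) = 1235·25 − 28188 = 2687, so w ≈ 2687/50 = 53.74.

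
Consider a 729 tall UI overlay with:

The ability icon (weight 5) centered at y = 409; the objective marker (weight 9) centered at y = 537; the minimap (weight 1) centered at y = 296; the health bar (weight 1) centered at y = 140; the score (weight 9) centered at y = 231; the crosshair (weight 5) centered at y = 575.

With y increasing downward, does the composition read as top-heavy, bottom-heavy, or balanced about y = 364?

Total weight = 5 + 9 + 1 + 1 + 9 + 5 = 30.
Σw·y = 12268; ȳ = 12268/30 ≈ 408.93.
408.9 vs midline 364 → bottom-heavy.

bottom-heavy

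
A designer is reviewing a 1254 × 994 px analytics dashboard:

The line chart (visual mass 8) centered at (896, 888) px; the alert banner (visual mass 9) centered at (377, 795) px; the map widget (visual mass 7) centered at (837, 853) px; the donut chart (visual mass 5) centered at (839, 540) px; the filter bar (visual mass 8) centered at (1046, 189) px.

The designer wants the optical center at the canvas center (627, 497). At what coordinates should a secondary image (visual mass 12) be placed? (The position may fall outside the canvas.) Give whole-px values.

(145, -7)

After adding the secondary image, total weight = 8 + 9 + 7 + 5 + 8 + 12 = 49.
x: target moment 49×627 = 30723; current 8·896 + 9·377 + 7·837 + 5·839 + 8·1046 = 28983; the secondary image supplies 1740, so x = 1740/12 ≈ 145.00.
y: target moment 49×497 = 24353; current 8·888 + 9·795 + 7·853 + 5·540 + 8·189 = 24442; the secondary image supplies -89, so y = -89/12 ≈ -7.42.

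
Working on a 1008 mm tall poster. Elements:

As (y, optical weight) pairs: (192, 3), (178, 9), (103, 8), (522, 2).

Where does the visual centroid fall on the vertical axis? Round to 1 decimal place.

Total weight = 3 + 9 + 8 + 2 = 22.
Σw·y = 3·192 + 9·178 + 8·103 + 2·522 = 4046, so ȳ = 4046/22 ≈ 183.91.

y ≈ 183.9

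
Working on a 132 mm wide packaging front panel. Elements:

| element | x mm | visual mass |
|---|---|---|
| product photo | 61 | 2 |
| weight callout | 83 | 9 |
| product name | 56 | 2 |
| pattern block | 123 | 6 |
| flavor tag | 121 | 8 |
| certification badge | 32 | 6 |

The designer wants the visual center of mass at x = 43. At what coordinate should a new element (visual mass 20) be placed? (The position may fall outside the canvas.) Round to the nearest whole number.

New total weight: (2 + 9 + 2 + 6 + 8 + 6) + 20 = 53.
x: need Σw·x = 53·43 = 2279. Existing = 2·61 + 9·83 + 2·56 + 6·123 + 8·121 + 6·32 = 2879. Remainder -600 / 20 ≈ -30.00.

x ≈ -30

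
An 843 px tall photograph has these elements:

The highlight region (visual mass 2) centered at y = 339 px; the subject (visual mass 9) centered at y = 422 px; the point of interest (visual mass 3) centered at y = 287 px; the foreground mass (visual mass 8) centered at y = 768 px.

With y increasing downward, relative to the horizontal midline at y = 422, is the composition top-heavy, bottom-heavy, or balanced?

bottom-heavy

Σw = 2 + 9 + 3 + 8 = 22.
Σw·y = 2·339 + 9·422 + 3·287 + 8·768 = 11481, so ȳ = 11481/22 ≈ 521.86.
Since 521.9 is below (larger y than) 422, the composition reads bottom-heavy.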